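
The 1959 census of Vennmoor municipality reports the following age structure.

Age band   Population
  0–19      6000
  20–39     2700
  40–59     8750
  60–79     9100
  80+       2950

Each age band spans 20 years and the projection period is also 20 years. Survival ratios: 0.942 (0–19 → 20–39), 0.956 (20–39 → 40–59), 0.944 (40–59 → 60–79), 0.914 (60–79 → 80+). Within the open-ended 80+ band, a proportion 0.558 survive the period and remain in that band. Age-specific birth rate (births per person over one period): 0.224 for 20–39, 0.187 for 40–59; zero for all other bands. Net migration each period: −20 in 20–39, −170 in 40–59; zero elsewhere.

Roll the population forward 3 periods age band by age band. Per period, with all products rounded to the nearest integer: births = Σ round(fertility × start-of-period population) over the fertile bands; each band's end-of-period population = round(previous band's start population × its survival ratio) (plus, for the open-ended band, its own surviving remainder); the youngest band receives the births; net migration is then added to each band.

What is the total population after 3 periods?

— Period 1 —
Births: 2700 × 0.224 = 605 ; 8750 × 0.187 = 1636 ⇒ total 2241
20–39: 6000 × 0.942 = 5652
40–59: 2700 × 0.956 = 2581
60–79: 8750 × 0.944 = 8260
80+: 9100 × 0.914 + 2950 × 0.558 = 8317 + 1646 = 9963
Net migration: 20–39 − 20 → 5632; 40–59 − 170 → 2411
→ [2241, 5632, 2411, 8260, 9963]
— Period 2 —
Births: 5632 × 0.224 = 1262 ; 2411 × 0.187 = 451 ⇒ total 1713
20–39: 2241 × 0.942 = 2111
40–59: 5632 × 0.956 = 5384
60–79: 2411 × 0.944 = 2276
80+: 8260 × 0.914 + 9963 × 0.558 = 7550 + 5559 = 13109
Net migration: 20–39 − 20 → 2091; 40–59 − 170 → 5214
→ [1713, 2091, 5214, 2276, 13109]
— Period 3 —
Births: 2091 × 0.224 = 468 ; 5214 × 0.187 = 975 ⇒ total 1443
20–39: 1713 × 0.942 = 1614
40–59: 2091 × 0.956 = 1999
60–79: 5214 × 0.944 = 4922
80+: 2276 × 0.914 + 13109 × 0.558 = 2080 + 7315 = 9395
Net migration: 20–39 − 20 → 1594; 40–59 − 170 → 1829
→ [1443, 1594, 1829, 4922, 9395]
Total after period 3: 1443 + 1594 + 1829 + 4922 + 9395 = 19183

19183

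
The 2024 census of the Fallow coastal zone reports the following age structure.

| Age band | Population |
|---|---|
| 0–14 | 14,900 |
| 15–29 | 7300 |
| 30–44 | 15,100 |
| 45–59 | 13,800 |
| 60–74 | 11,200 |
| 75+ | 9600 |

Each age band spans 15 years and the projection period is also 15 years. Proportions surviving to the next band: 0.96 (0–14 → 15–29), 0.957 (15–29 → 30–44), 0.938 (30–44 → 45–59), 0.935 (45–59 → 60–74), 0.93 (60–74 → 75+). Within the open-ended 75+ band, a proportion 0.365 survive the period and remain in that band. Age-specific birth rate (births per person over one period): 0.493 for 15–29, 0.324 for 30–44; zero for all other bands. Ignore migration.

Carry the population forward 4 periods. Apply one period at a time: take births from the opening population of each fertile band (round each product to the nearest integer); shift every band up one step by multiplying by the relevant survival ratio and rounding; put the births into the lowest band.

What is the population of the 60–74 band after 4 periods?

[period 1]
Births: 7300 × 0.493 = 3599, 15100 × 0.324 = 4892 → 8491
15–29: 14900 × 0.96 = 14304
30–44: 7300 × 0.957 = 6986
45–59: 15100 × 0.938 = 14164
60–74: 13800 × 0.935 = 12903
75+: 11200 × 0.93 + 9600 × 0.365 = 10416 + 3504 = 13920
Giving 8491 / 14304 / 6986 / 14164 / 12903 / 13920.
[period 2]
Births: 14304 × 0.493 = 7052, 6986 × 0.324 = 2263 → 9315
15–29: 8491 × 0.96 = 8151
30–44: 14304 × 0.957 = 13689
45–59: 6986 × 0.938 = 6553
60–74: 14164 × 0.935 = 13243
75+: 12903 × 0.93 + 13920 × 0.365 = 12000 + 5081 = 17081
Giving 9315 / 8151 / 13689 / 6553 / 13243 / 17081.
[period 3]
Births: 8151 × 0.493 = 4018, 13689 × 0.324 = 4435 → 8453
15–29: 9315 × 0.96 = 8942
30–44: 8151 × 0.957 = 7801
45–59: 13689 × 0.938 = 12840
60–74: 6553 × 0.935 = 6127
75+: 13243 × 0.93 + 17081 × 0.365 = 12316 + 6235 = 18551
Giving 8453 / 8942 / 7801 / 12840 / 6127 / 18551.
[period 4]
Births: 8942 × 0.493 = 4408, 7801 × 0.324 = 2528 → 6936
15–29: 8453 × 0.96 = 8115
30–44: 8942 × 0.957 = 8557
45–59: 7801 × 0.938 = 7317
60–74: 12840 × 0.935 = 12005
75+: 6127 × 0.93 + 18551 × 0.365 = 5698 + 6771 = 12469
Giving 6936 / 8115 / 8557 / 7317 / 12005 / 12469.

12005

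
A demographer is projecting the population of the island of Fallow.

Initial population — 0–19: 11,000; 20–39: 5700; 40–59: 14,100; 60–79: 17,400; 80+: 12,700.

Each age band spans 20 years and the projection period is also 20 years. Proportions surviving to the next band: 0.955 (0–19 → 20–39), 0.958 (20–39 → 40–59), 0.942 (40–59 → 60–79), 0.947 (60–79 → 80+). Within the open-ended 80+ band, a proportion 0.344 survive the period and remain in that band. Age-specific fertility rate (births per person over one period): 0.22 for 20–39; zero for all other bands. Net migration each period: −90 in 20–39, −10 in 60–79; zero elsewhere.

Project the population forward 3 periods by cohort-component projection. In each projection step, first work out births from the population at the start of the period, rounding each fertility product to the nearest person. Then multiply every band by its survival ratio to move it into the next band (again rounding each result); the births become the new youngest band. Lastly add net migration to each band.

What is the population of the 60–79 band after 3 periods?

9389

Numbering the groups 1..5 from youngest to oldest:
Period 1:
Births: 5700 × 0.22 = 1254
Group 2: 11000 × 0.955 = 10505
Group 3: 5700 × 0.958 = 5461
Group 4: 14100 × 0.942 = 13282
Group 5: 17400 × 0.947 + 12700 × 0.344 = 16478 + 4369 = 20847
Net migration: Group 2 − 90 → 10415; Group 4 − 10 → 13272
Population now: 0–19=1254, 20–39=10415, 40–59=5461, 60–79=13272, 80+=20847
Period 2:
Births: 10415 × 0.22 = 2291
Group 2: 1254 × 0.955 = 1198
Group 3: 10415 × 0.958 = 9978
Group 4: 5461 × 0.942 = 5144
Group 5: 13272 × 0.947 + 20847 × 0.344 = 12569 + 7171 = 19740
Net migration: Group 2 − 90 → 1108; Group 4 − 10 → 5134
Population now: 0–19=2291, 20–39=1108, 40–59=9978, 60–79=5134, 80+=19740
Period 3:
Births: 1108 × 0.22 = 244
Group 2: 2291 × 0.955 = 2188
Group 3: 1108 × 0.958 = 1061
Group 4: 9978 × 0.942 = 9399
Group 5: 5134 × 0.947 + 19740 × 0.344 = 4862 + 6791 = 11653
Net migration: Group 2 − 90 → 2098; Group 4 − 10 → 9389
Population now: 0–19=244, 20–39=2098, 40–59=1061, 60–79=9389, 80+=11653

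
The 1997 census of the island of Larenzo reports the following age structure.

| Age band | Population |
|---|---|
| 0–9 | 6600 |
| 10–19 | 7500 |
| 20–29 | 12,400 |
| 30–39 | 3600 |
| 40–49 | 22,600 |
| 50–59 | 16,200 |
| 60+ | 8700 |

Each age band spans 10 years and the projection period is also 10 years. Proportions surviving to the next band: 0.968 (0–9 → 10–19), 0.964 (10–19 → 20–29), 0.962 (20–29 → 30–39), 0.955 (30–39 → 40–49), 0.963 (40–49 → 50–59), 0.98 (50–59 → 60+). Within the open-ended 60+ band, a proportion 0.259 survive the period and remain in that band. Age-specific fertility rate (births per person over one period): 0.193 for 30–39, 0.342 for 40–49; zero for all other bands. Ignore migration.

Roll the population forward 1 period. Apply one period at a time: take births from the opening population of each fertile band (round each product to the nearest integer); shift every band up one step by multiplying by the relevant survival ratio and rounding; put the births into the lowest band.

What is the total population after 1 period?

After projecting period 1:
Births: 3600 × 0.193 = 695 ; 22600 × 0.342 = 7729 → total 8424
10–19: 6600 × 0.968 = 6389
20–29: 7500 × 0.964 = 7230
30–39: 12400 × 0.962 = 11929
40–49: 3600 × 0.955 = 3438
50–59: 22600 × 0.963 = 21764
60+: 16200 × 0.98 + 8700 × 0.259 = 15876 + 2253 = 18129
End of period: [8424, 6389, 7230, 11929, 3438, 21764, 18129]
Total after period 1: 8424 + 6389 + 7230 + 11929 + 3438 + 21764 + 18129 = 77303

77303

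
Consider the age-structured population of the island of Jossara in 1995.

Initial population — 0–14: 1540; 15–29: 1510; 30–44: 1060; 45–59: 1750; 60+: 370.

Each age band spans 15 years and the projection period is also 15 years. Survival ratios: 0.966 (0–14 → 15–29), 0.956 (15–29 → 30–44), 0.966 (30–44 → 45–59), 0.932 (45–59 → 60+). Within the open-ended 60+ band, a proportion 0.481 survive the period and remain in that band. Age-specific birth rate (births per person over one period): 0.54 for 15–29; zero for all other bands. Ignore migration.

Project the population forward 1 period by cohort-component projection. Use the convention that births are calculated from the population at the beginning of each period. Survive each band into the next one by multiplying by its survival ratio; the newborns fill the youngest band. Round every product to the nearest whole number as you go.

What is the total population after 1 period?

Period 1.
Births: 1510 × 0.54 = 815
15–29: 1540 × 0.966 = 1488
30–44: 1510 × 0.956 = 1444
45–59: 1060 × 0.966 = 1024
60+: 1750 × 0.932 + 370 × 0.481 = 1631 + 178 = 1809
End of period: [815, 1488, 1444, 1024, 1809]
Total after period 1: 815 + 1488 + 1444 + 1024 + 1809 = 6580

6580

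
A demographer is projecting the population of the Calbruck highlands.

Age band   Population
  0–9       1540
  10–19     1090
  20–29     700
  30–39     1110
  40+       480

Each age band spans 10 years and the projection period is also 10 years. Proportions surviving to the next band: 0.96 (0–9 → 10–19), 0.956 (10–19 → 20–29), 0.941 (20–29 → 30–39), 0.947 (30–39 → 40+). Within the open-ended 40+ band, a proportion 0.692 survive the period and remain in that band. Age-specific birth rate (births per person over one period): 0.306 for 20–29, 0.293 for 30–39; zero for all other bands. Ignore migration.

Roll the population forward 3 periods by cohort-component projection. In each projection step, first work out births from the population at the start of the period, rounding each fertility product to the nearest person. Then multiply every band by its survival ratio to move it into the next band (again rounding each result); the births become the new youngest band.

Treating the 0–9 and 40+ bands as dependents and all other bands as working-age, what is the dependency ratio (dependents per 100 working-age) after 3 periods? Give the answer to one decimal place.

118.4

[period 1]
Births: 700 × 0.306 = 214  |  1110 × 0.293 = 325 → total 539
10–19: 1540 × 0.96 = 1478
20–29: 1090 × 0.956 = 1042
30–39: 700 × 0.941 = 659
40+: 1110 × 0.947 + 480 × 0.692 = 1051 + 332 = 1383
Population now: 0–9=539, 10–19=1478, 20–29=1042, 30–39=659, 40+=1383
[period 2]
Births: 1042 × 0.306 = 319  |  659 × 0.293 = 193 → total 512
10–19: 539 × 0.96 = 517
20–29: 1478 × 0.956 = 1413
30–39: 1042 × 0.941 = 981
40+: 659 × 0.947 + 1383 × 0.692 = 624 + 957 = 1581
Population now: 0–9=512, 10–19=517, 20–29=1413, 30–39=981, 40+=1581
[period 3]
Births: 1413 × 0.306 = 432  |  981 × 0.293 = 287 → total 719
10–19: 512 × 0.96 = 492
20–29: 517 × 0.956 = 494
30–39: 1413 × 0.941 = 1330
40+: 981 × 0.947 + 1581 × 0.692 = 929 + 1094 = 2023
Population now: 0–9=719, 10–19=492, 20–29=494, 30–39=1330, 40+=2023
Dependents (band 0–9 + band 40+) = 719 + 2023 = 2742; working-age = 2316; ratio = 2742/2316 × 100 = 118.4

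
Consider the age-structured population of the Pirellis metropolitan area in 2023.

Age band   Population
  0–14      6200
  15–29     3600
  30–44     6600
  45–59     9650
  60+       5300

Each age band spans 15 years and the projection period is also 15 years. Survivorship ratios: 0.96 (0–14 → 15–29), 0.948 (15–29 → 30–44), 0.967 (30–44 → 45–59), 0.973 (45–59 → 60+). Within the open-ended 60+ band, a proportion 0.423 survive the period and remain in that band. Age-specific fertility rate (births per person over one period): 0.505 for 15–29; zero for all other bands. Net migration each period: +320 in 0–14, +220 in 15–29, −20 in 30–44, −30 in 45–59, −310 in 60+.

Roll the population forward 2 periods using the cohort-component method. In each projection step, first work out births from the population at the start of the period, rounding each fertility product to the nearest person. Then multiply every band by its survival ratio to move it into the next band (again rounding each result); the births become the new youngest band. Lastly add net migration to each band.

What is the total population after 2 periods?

25450

Period 1.
Births: 3600 × 0.505 = 1818
15–29: 6200 × 0.96 = 5952
30–44: 3600 × 0.948 = 3413
45–59: 6600 × 0.967 = 6382
60+: 9650 × 0.973 + 5300 × 0.423 = 9389 + 2242 = 11631
Net migration: 0–14 + 320 → 2138; 15–29 + 220 → 6172; 30–44 − 20 → 3393; 45–59 − 30 → 6352; 60+ − 310 → 11321
Giving 2138 / 6172 / 3393 / 6352 / 11321.
Period 2.
Births: 6172 × 0.505 = 3117
15–29: 2138 × 0.96 = 2052
30–44: 6172 × 0.948 = 5851
45–59: 3393 × 0.967 = 3281
60+: 6352 × 0.973 + 11321 × 0.423 = 6180 + 4789 = 10969
Net migration: 0–14 + 320 → 3437; 15–29 + 220 → 2272; 30–44 − 20 → 5831; 45–59 − 30 → 3251; 60+ − 310 → 10659
Giving 3437 / 2272 / 5831 / 3251 / 10659.
Total after period 2: 3437 + 2272 + 5831 + 3251 + 10659 = 25450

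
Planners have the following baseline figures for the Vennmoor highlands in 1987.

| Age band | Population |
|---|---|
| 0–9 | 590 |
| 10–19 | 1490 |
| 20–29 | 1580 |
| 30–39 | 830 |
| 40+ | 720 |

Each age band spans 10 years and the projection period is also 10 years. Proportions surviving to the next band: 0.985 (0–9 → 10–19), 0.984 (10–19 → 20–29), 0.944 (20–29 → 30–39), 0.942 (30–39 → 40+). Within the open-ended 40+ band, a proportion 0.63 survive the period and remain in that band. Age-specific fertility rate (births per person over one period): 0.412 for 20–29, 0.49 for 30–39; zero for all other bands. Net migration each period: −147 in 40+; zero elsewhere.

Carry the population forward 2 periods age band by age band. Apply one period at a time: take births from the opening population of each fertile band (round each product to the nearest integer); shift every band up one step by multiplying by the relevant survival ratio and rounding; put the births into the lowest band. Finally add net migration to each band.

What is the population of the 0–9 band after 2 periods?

1335

Numbering the groups 1..5 from youngest to oldest:
Period 1.
Births: 1580 × 0.412 = 651 ; 830 × 0.49 = 407 → total 1058
Group 2: 590 × 0.985 = 581
Group 3: 1490 × 0.984 = 1466
Group 4: 1580 × 0.944 = 1492
Group 5: 830 × 0.942 + 720 × 0.63 = 782 + 454 = 1236
Net migration: Group 5 − 147 → 1089
→ [1058, 581, 1466, 1492, 1089]
Period 2.
Births: 1466 × 0.412 = 604 ; 1492 × 0.49 = 731 → total 1335
Group 2: 1058 × 0.985 = 1042
Group 3: 581 × 0.984 = 572
Group 4: 1466 × 0.944 = 1384
Group 5: 1492 × 0.942 + 1089 × 0.63 = 1405 + 686 = 2091
Net migration: Group 5 − 147 → 1944
→ [1335, 1042, 572, 1384, 1944]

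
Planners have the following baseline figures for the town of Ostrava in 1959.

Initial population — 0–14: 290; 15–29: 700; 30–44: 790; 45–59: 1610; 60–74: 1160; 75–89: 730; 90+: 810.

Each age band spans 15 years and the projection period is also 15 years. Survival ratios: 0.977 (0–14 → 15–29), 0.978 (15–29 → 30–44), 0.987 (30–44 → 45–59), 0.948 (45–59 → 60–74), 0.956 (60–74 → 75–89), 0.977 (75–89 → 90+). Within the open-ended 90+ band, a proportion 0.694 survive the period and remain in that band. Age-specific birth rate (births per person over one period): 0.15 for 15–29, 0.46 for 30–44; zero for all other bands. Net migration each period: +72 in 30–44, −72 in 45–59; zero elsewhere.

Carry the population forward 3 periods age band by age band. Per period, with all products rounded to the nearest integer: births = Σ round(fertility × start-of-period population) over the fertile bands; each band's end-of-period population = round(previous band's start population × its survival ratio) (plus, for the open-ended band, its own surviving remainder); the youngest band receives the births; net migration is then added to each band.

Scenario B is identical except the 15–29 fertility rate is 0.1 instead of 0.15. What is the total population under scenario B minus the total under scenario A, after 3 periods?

-74

— Period 1 —
Births: 700 × 0.15 = 105 ; 790 × 0.46 = 363 → 468
15–29: 290 × 0.977 = 283
30–44: 700 × 0.978 = 685
45–59: 790 × 0.987 = 780
60–74: 1610 × 0.948 = 1526
75–89: 1160 × 0.956 = 1109
90+: 730 × 0.977 + 810 × 0.694 = 713 + 562 = 1275
Net migration: 30–44 + 72 → 757; 45–59 − 72 → 708
Giving 468 / 283 / 757 / 708 / 1526 / 1109 / 1275.
— Period 2 —
Births: 283 × 0.15 = 42 ; 757 × 0.46 = 348 → 390
15–29: 468 × 0.977 = 457
30–44: 283 × 0.978 = 277
45–59: 757 × 0.987 = 747
60–74: 708 × 0.948 = 671
75–89: 1526 × 0.956 = 1459
90+: 1109 × 0.977 + 1275 × 0.694 = 1083 + 885 = 1968
Net migration: 30–44 + 72 → 349; 45–59 − 72 → 675
Giving 390 / 457 / 349 / 675 / 671 / 1459 / 1968.
— Period 3 —
Births: 457 × 0.15 = 69 ; 349 × 0.46 = 161 → 230
15–29: 390 × 0.977 = 381
30–44: 457 × 0.978 = 447
45–59: 349 × 0.987 = 344
60–74: 675 × 0.948 = 640
75–89: 671 × 0.956 = 641
90+: 1459 × 0.977 + 1968 × 0.694 = 1425 + 1366 = 2791
Net migration: 30–44 + 72 → 519; 45–59 − 72 → 272
Giving 230 / 381 / 519 / 272 / 640 / 641 / 2791.
Scenario A total after 3 periods: 5474
Scenario B projection —
— Period 1 —
Births: 700 × 0.1 = 70 ; 790 × 0.46 = 363 → 433
15–29: 290 × 0.977 = 283
30–44: 700 × 0.978 = 685
45–59: 790 × 0.987 = 780
60–74: 1610 × 0.948 = 1526
75–89: 1160 × 0.956 = 1109
90+: 730 × 0.977 + 810 × 0.694 = 713 + 562 = 1275
Net migration: 30–44 + 72 → 757; 45–59 − 72 → 708
Giving 433 / 283 / 757 / 708 / 1526 / 1109 / 1275.
— Period 2 —
Births: 283 × 0.1 = 28 ; 757 × 0.46 = 348 → 376
15–29: 433 × 0.977 = 423
30–44: 283 × 0.978 = 277
45–59: 757 × 0.987 = 747
60–74: 708 × 0.948 = 671
75–89: 1526 × 0.956 = 1459
90+: 1109 × 0.977 + 1275 × 0.694 = 1083 + 885 = 1968
Net migration: 30–44 + 72 → 349; 45–59 − 72 → 675
Giving 376 / 423 / 349 / 675 / 671 / 1459 / 1968.
— Period 3 —
Births: 423 × 0.1 = 42 ; 349 × 0.46 = 161 → 203
15–29: 376 × 0.977 = 367
30–44: 423 × 0.978 = 414
45–59: 349 × 0.987 = 344
60–74: 675 × 0.948 = 640
75–89: 671 × 0.956 = 641
90+: 1459 × 0.977 + 1968 × 0.694 = 1425 + 1366 = 2791
Net migration: 30–44 + 72 → 486; 45–59 − 72 → 272
Giving 203 / 367 / 486 / 272 / 640 / 641 / 2791.
Scenario B total after 3 periods: 5400
Difference B − A = 5400 − 5474 = -74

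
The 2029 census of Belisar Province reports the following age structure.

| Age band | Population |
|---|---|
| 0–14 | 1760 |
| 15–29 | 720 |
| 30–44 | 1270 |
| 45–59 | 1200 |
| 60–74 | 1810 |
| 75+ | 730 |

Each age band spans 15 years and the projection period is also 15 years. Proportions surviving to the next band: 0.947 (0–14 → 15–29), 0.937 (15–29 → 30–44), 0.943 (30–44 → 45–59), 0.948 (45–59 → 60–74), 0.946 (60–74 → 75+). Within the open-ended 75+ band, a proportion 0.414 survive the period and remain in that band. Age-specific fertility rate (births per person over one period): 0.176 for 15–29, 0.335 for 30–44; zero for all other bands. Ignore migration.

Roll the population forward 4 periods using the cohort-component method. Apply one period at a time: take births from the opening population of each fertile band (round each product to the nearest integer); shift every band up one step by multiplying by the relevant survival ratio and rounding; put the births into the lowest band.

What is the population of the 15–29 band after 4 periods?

582

Period 1.
Births: 720 * 0.176 = 127  |  1270 * 0.335 = 425 ⇒ total 552
15–29: 1760 * 0.947 = 1667
30–44: 720 * 0.937 = 675
45–59: 1270 * 0.943 = 1198
60–74: 1200 * 0.948 = 1138
75+: 1810 * 0.946 + 730 * 0.414 = 1712 + 302 = 2014
→ [552, 1667, 675, 1198, 1138, 2014]
Period 2.
Births: 1667 * 0.176 = 293  |  675 * 0.335 = 226 ⇒ total 519
15–29: 552 * 0.947 = 523
30–44: 1667 * 0.937 = 1562
45–59: 675 * 0.943 = 637
60–74: 1198 * 0.948 = 1136
75+: 1138 * 0.946 + 2014 * 0.414 = 1077 + 834 = 1911
→ [519, 523, 1562, 637, 1136, 1911]
Period 3.
Births: 523 * 0.176 = 92  |  1562 * 0.335 = 523 ⇒ total 615
15–29: 519 * 0.947 = 491
30–44: 523 * 0.937 = 490
45–59: 1562 * 0.943 = 1473
60–74: 637 * 0.948 = 604
75+: 1136 * 0.946 + 1911 * 0.414 = 1075 + 791 = 1866
→ [615, 491, 490, 1473, 604, 1866]
Period 4.
Births: 491 * 0.176 = 86  |  490 * 0.335 = 164 ⇒ total 250
15–29: 615 * 0.947 = 582
30–44: 491 * 0.937 = 460
45–59: 490 * 0.943 = 462
60–74: 1473 * 0.948 = 1396
75+: 604 * 0.946 + 1866 * 0.414 = 571 + 773 = 1344
→ [250, 582, 460, 462, 1396, 1344]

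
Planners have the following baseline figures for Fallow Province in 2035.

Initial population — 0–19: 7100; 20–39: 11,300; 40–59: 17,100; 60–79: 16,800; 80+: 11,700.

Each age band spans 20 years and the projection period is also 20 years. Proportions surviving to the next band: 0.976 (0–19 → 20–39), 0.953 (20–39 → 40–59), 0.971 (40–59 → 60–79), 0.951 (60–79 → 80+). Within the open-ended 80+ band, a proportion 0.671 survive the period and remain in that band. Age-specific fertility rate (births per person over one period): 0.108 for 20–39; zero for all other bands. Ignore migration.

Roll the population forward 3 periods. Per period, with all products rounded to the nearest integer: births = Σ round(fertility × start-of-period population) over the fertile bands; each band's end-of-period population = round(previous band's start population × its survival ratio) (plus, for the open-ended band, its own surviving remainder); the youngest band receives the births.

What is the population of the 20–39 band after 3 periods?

Numbering the groups 1..5 from youngest to oldest:
— Period 1 —
Births: 11300 × 0.108 = 1220
Group 2: 7100 × 0.976 = 6930
Group 3: 11300 × 0.953 = 10769
Group 4: 17100 × 0.971 = 16604
Group 5: 16800 × 0.951 + 11700 × 0.671 = 15977 + 7851 = 23828
→ [1220, 6930, 10769, 16604, 23828]
— Period 2 —
Births: 6930 × 0.108 = 748
Group 2: 1220 × 0.976 = 1191
Group 3: 6930 × 0.953 = 6604
Group 4: 10769 × 0.971 = 10457
Group 5: 16604 × 0.951 + 23828 × 0.671 = 15790 + 15989 = 31779
→ [748, 1191, 6604, 10457, 31779]
— Period 3 —
Births: 1191 × 0.108 = 129
Group 2: 748 × 0.976 = 730
Group 3: 1191 × 0.953 = 1135
Group 4: 6604 × 0.971 = 6412
Group 5: 10457 × 0.951 + 31779 × 0.671 = 9945 + 21324 = 31269
→ [129, 730, 1135, 6412, 31269]

730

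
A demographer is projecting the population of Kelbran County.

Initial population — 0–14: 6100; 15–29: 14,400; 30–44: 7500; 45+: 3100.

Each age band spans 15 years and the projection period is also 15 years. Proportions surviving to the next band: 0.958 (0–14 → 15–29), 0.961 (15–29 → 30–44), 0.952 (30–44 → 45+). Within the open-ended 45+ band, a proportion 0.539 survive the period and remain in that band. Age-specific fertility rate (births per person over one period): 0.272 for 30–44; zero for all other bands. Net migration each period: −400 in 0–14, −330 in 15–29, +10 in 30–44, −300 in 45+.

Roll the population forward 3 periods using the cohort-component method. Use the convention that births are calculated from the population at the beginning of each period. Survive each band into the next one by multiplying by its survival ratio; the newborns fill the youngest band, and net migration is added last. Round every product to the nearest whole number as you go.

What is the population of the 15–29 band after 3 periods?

2896

Let band 1 be 0–14 through band 4 = 45+.
After projecting period 1:
Births: 7500 × 0.272 = 2040
Band 2: 6100 × 0.958 = 5844
Band 3: 14400 × 0.961 = 13838
Band 4: 7500 × 0.952 + 3100 × 0.539 = 7140 + 1671 = 8811
Net migration: Band 1 − 400 → 1640; Band 2 − 330 → 5514; Band 3 + 10 → 13848; Band 4 − 300 → 8511
→ [1640, 5514, 13848, 8511]
After projecting period 2:
Births: 13848 × 0.272 = 3767
Band 2: 1640 × 0.958 = 1571
Band 3: 5514 × 0.961 = 5299
Band 4: 13848 × 0.952 + 8511 × 0.539 = 13183 + 4587 = 17770
Net migration: Band 1 − 400 → 3367; Band 2 − 330 → 1241; Band 3 + 10 → 5309; Band 4 − 300 → 17470
→ [3367, 1241, 5309, 17470]
After projecting period 3:
Births: 5309 × 0.272 = 1444
Band 2: 3367 × 0.958 = 3226
Band 3: 1241 × 0.961 = 1193
Band 4: 5309 × 0.952 + 17470 × 0.539 = 5054 + 9416 = 14470
Net migration: Band 1 − 400 → 1044; Band 2 − 330 → 2896; Band 3 + 10 → 1203; Band 4 − 300 → 14170
→ [1044, 2896, 1203, 14170]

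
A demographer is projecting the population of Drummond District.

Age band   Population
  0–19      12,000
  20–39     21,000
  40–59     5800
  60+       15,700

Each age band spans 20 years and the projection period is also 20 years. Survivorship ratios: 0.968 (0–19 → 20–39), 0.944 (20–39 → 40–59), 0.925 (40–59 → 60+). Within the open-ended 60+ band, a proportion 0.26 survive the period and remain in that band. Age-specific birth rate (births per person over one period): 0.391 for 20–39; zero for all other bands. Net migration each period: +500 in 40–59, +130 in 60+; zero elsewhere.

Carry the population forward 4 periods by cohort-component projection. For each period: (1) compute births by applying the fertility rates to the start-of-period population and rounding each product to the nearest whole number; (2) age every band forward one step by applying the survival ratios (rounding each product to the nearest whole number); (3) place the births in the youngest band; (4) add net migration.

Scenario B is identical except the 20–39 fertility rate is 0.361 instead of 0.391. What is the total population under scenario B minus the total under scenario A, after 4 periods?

Period 1.
Births: 21000 × 0.391 = 8211
20–39: 12000 × 0.968 = 11616
40–59: 21000 × 0.944 = 19824
60+: 5800 × 0.925 + 15700 × 0.26 = 5365 + 4082 = 9447
Net migration: 40–59 + 500 → 20324; 60+ + 130 → 9577
Population now: 0–19=8211, 20–39=11616, 40–59=20324, 60+=9577
Period 2.
Births: 11616 × 0.391 = 4542
20–39: 8211 × 0.968 = 7948
40–59: 11616 × 0.944 = 10966
60+: 20324 × 0.925 + 9577 × 0.26 = 18800 + 2490 = 21290
Net migration: 40–59 + 500 → 11466; 60+ + 130 → 21420
Population now: 0–19=4542, 20–39=7948, 40–59=11466, 60+=21420
Period 3.
Births: 7948 × 0.391 = 3108
20–39: 4542 × 0.968 = 4397
40–59: 7948 × 0.944 = 7503
60+: 11466 × 0.925 + 21420 × 0.26 = 10606 + 5569 = 16175
Net migration: 40–59 + 500 → 8003; 60+ + 130 → 16305
Population now: 0–19=3108, 20–39=4397, 40–59=8003, 60+=16305
Period 4.
Births: 4397 × 0.391 = 1719
20–39: 3108 × 0.968 = 3009
40–59: 4397 × 0.944 = 4151
60+: 8003 × 0.925 + 16305 × 0.26 = 7403 + 4239 = 11642
Net migration: 40–59 + 500 → 4651; 60+ + 130 → 11772
Population now: 0–19=1719, 20–39=3009, 40–59=4651, 60+=11772
Scenario A total after 4 periods: 21151
Scenario B projection —
Period 1.
Births: 21000 × 0.361 = 7581
20–39: 12000 × 0.968 = 11616
40–59: 21000 × 0.944 = 19824
60+: 5800 × 0.925 + 15700 × 0.26 = 5365 + 4082 = 9447
Net migration: 40–59 + 500 → 20324; 60+ + 130 → 9577
Population now: 0–19=7581, 20–39=11616, 40–59=20324, 60+=9577
Period 2.
Births: 11616 × 0.361 = 4193
20–39: 7581 × 0.968 = 7338
40–59: 11616 × 0.944 = 10966
60+: 20324 × 0.925 + 9577 × 0.26 = 18800 + 2490 = 21290
Net migration: 40–59 + 500 → 11466; 60+ + 130 → 21420
Population now: 0–19=4193, 20–39=7338, 40–59=11466, 60+=21420
Period 3.
Births: 7338 × 0.361 = 2649
20–39: 4193 × 0.968 = 4059
40–59: 7338 × 0.944 = 6927
60+: 11466 × 0.925 + 21420 × 0.26 = 10606 + 5569 = 16175
Net migration: 40–59 + 500 → 7427; 60+ + 130 → 16305
Population now: 0–19=2649, 20–39=4059, 40–59=7427, 60+=16305
Period 4.
Births: 4059 × 0.361 = 1465
20–39: 2649 × 0.968 = 2564
40–59: 4059 × 0.944 = 3832
60+: 7427 × 0.925 + 16305 × 0.26 = 6870 + 4239 = 11109
Net migration: 40–59 + 500 → 4332; 60+ + 130 → 11239
Population now: 0–19=1465, 20–39=2564, 40–59=4332, 60+=11239
Scenario B total after 4 periods: 19600
Difference B − A = 19600 − 21151 = -1551

-1551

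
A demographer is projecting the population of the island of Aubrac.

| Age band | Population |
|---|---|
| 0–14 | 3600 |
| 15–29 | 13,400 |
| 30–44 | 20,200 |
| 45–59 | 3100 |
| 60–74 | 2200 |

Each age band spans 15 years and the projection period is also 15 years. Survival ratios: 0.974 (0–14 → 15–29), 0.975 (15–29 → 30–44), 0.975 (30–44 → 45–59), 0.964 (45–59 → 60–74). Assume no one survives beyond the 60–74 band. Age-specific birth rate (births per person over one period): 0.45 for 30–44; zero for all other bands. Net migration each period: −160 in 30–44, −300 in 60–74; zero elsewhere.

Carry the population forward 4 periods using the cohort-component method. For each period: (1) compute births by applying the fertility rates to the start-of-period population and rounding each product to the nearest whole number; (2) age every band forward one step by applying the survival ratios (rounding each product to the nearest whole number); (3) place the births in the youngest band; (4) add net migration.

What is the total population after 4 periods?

Numbering the groups 1..5 from youngest to oldest:
Period 1:
Births: 20200 * 0.45 = 9090
Group 2: 3600 * 0.974 = 3506
Group 3: 13400 * 0.975 = 13065
Group 4: 20200 * 0.975 = 19695
Group 5: 3100 * 0.964 = 2988
Net migration: Group 3 − 160 → 12905; Group 5 − 300 → 2688
End of period: [9090, 3506, 12905, 19695, 2688]
Period 2:
Births: 12905 * 0.45 = 5807
Group 2: 9090 * 0.974 = 8854
Group 3: 3506 * 0.975 = 3418
Group 4: 12905 * 0.975 = 12582
Group 5: 19695 * 0.964 = 18986
Net migration: Group 3 − 160 → 3258; Group 5 − 300 → 18686
End of period: [5807, 8854, 3258, 12582, 18686]
Period 3:
Births: 3258 * 0.45 = 1466
Group 2: 5807 * 0.974 = 5656
Group 3: 8854 * 0.975 = 8633
Group 4: 3258 * 0.975 = 3177
Group 5: 12582 * 0.964 = 12129
Net migration: Group 3 − 160 → 8473; Group 5 − 300 → 11829
End of period: [1466, 5656, 8473, 3177, 11829]
Period 4:
Births: 8473 * 0.45 = 3813
Group 2: 1466 * 0.974 = 1428
Group 3: 5656 * 0.975 = 5515
Group 4: 8473 * 0.975 = 8261
Group 5: 3177 * 0.964 = 3063
Net migration: Group 3 − 160 → 5355; Group 5 − 300 → 2763
End of period: [3813, 1428, 5355, 8261, 2763]
Total after period 4: 3813 + 1428 + 5355 + 8261 + 2763 = 21620

21620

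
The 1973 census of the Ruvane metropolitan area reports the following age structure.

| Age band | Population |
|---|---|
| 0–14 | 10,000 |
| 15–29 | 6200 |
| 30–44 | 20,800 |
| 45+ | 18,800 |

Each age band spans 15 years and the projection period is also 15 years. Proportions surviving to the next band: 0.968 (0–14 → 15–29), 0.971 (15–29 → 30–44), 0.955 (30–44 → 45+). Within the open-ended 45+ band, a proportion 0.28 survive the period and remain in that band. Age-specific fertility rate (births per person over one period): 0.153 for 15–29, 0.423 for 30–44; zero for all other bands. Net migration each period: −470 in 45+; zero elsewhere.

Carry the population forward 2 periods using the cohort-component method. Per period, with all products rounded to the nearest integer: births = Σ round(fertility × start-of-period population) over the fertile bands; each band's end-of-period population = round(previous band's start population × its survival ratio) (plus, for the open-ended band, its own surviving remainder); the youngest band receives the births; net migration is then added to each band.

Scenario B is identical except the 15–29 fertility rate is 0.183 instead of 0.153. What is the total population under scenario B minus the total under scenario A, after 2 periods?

470

[period 1]
Births: 6200 × 0.153 = 949, 20800 × 0.423 = 8798 → total 9747
15–29: 10000 × 0.968 = 9680
30–44: 6200 × 0.971 = 6020
45+: 20800 × 0.955 + 18800 × 0.28 = 19864 + 5264 = 25128
Net migration: 45+ − 470 → 24658
Giving 9747 / 9680 / 6020 / 24658.
[period 2]
Births: 9680 × 0.153 = 1481, 6020 × 0.423 = 2546 → total 4027
15–29: 9747 × 0.968 = 9435
30–44: 9680 × 0.971 = 9399
45+: 6020 × 0.955 + 24658 × 0.28 = 5749 + 6904 = 12653
Net migration: 45+ − 470 → 12183
Giving 4027 / 9435 / 9399 / 12183.
Scenario A total after 2 periods: 35044
Scenario B projection —
[period 1]
Births: 6200 × 0.183 = 1135, 20800 × 0.423 = 8798 → total 9933
15–29: 10000 × 0.968 = 9680
30–44: 6200 × 0.971 = 6020
45+: 20800 × 0.955 + 18800 × 0.28 = 19864 + 5264 = 25128
Net migration: 45+ − 470 → 24658
Giving 9933 / 9680 / 6020 / 24658.
[period 2]
Births: 9680 × 0.183 = 1771, 6020 × 0.423 = 2546 → total 4317
15–29: 9933 × 0.968 = 9615
30–44: 9680 × 0.971 = 9399
45+: 6020 × 0.955 + 24658 × 0.28 = 5749 + 6904 = 12653
Net migration: 45+ − 470 → 12183
Giving 4317 / 9615 / 9399 / 12183.
Scenario B total after 2 periods: 35514
Difference B − A = 35514 − 35044 = 470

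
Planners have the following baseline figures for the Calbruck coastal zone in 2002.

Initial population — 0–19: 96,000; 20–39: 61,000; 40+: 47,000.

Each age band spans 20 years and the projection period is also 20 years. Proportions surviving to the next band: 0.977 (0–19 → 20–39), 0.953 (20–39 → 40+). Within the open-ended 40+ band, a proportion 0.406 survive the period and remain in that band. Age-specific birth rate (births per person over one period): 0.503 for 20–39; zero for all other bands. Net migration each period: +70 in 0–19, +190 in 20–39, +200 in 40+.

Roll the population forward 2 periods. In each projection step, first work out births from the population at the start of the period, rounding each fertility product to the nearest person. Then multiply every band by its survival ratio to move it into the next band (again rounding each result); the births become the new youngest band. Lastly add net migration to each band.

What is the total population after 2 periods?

198774

Period 1:
Births: 61000 × 0.503 = 30683
20–39: 96000 × 0.977 = 93792
40+: 61000 × 0.953 + 47000 × 0.406 = 58133 + 19082 = 77215
Net migration: 0–19 + 70 → 30753; 20–39 + 190 → 93982; 40+ + 200 → 77415
→ [30753, 93982, 77415]
Period 2:
Births: 93982 × 0.503 = 47273
20–39: 30753 × 0.977 = 30046
40+: 93982 × 0.953 + 77415 × 0.406 = 89565 + 31430 = 120995
Net migration: 0–19 + 70 → 47343; 20–39 + 190 → 30236; 40+ + 200 → 121195
→ [47343, 30236, 121195]
Total after period 2: 47343 + 30236 + 121195 = 198774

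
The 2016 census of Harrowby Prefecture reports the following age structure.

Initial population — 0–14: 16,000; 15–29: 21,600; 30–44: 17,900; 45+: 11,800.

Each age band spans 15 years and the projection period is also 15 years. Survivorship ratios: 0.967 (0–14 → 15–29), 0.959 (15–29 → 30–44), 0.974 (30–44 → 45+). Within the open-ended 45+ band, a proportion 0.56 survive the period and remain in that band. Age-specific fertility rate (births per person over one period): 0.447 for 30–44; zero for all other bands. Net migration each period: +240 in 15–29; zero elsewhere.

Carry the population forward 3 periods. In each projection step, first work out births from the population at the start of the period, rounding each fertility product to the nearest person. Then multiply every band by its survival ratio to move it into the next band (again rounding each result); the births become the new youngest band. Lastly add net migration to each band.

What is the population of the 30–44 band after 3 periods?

7650

— Period 1 —
Births: 17900 * 0.447 = 8001
15–29: 16000 * 0.967 = 15472
30–44: 21600 * 0.959 = 20714
45+: 17900 * 0.974 + 11800 * 0.56 = 17435 + 6608 = 24043
Net migration: 15–29 + 240 → 15712
Giving 8001 / 15712 / 20714 / 24043.
— Period 2 —
Births: 20714 * 0.447 = 9259
15–29: 8001 * 0.967 = 7737
30–44: 15712 * 0.959 = 15068
45+: 20714 * 0.974 + 24043 * 0.56 = 20175 + 13464 = 33639
Net migration: 15–29 + 240 → 7977
Giving 9259 / 7977 / 15068 / 33639.
— Period 3 —
Births: 15068 * 0.447 = 6735
15–29: 9259 * 0.967 = 8953
30–44: 7977 * 0.959 = 7650
45+: 15068 * 0.974 + 33639 * 0.56 = 14676 + 18838 = 33514
Net migration: 15–29 + 240 → 9193
Giving 6735 / 9193 / 7650 / 33514.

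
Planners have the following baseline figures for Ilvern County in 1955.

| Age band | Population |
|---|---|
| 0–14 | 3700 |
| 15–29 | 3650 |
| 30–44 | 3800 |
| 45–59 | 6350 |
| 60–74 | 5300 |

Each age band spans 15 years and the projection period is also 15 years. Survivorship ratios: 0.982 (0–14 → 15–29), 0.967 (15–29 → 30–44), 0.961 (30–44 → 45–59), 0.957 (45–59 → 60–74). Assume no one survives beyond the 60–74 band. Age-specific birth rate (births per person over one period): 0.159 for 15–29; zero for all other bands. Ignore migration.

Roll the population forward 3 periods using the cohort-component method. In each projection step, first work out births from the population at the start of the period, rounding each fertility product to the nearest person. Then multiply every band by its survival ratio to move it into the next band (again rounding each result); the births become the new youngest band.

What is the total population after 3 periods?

[period 1]
Births: 3650 × 0.159 = 580
15–29: 3700 × 0.982 = 3633
30–44: 3650 × 0.967 = 3530
45–59: 3800 × 0.961 = 3652
60–74: 6350 × 0.957 = 6077
Giving 580 / 3633 / 3530 / 3652 / 6077.
[period 2]
Births: 3633 × 0.159 = 578
15–29: 580 × 0.982 = 570
30–44: 3633 × 0.967 = 3513
45–59: 3530 × 0.961 = 3392
60–74: 3652 × 0.957 = 3495
Giving 578 / 570 / 3513 / 3392 / 3495.
[period 3]
Births: 570 × 0.159 = 91
15–29: 578 × 0.982 = 568
30–44: 570 × 0.967 = 551
45–59: 3513 × 0.961 = 3376
60–74: 3392 × 0.957 = 3246
Giving 91 / 568 / 551 / 3376 / 3246.
Total after period 3: 91 + 568 + 551 + 3376 + 3246 = 7832

7832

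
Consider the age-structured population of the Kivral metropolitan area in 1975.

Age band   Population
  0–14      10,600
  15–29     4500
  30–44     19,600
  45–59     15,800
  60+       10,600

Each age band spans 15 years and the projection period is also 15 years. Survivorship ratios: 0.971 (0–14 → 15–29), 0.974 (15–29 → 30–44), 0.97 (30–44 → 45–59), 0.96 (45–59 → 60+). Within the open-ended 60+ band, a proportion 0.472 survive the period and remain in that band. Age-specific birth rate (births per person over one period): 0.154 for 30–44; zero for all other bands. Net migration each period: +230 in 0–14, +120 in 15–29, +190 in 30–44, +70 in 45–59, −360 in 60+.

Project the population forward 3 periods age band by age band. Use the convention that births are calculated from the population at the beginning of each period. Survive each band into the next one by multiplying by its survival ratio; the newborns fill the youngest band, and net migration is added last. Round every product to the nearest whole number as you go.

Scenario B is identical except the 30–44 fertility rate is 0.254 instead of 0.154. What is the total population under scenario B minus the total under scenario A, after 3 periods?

After projecting period 1:
Births: 19600 × 0.154 = 3018
15–29: 10600 × 0.971 = 10293
30–44: 4500 × 0.974 = 4383
45–59: 19600 × 0.97 = 19012
60+: 15800 × 0.96 + 10600 × 0.472 = 15168 + 5003 = 20171
Net migration: 0–14 + 230 → 3248; 15–29 + 120 → 10413; 30–44 + 190 → 4573; 45–59 + 70 → 19082; 60+ − 360 → 19811
Population now: 0–14=3248, 15–29=10413, 30–44=4573, 45–59=19082, 60+=19811
After projecting period 2:
Births: 4573 × 0.154 = 704
15–29: 3248 × 0.971 = 3154
30–44: 10413 × 0.974 = 10142
45–59: 4573 × 0.97 = 4436
60+: 19082 × 0.96 + 19811 × 0.472 = 18319 + 9351 = 27670
Net migration: 0–14 + 230 → 934; 15–29 + 120 → 3274; 30–44 + 190 → 10332; 45–59 + 70 → 4506; 60+ − 360 → 27310
Population now: 0–14=934, 15–29=3274, 30–44=10332, 45–59=4506, 60+=27310
After projecting period 3:
Births: 10332 × 0.154 = 1591
15–29: 934 × 0.971 = 907
30–44: 3274 × 0.974 = 3189
45–59: 10332 × 0.97 = 10022
60+: 4506 × 0.96 + 27310 × 0.472 = 4326 + 12890 = 17216
Net migration: 0–14 + 230 → 1821; 15–29 + 120 → 1027; 30–44 + 190 → 3379; 45–59 + 70 → 10092; 60+ − 360 → 16856
Population now: 0–14=1821, 15–29=1027, 30–44=3379, 45–59=10092, 60+=16856
Scenario A total after 3 periods: 33175
Scenario B projection —
After projecting period 1:
Births: 19600 × 0.254 = 4978
15–29: 10600 × 0.971 = 10293
30–44: 4500 × 0.974 = 4383
45–59: 19600 × 0.97 = 19012
60+: 15800 × 0.96 + 10600 × 0.472 = 15168 + 5003 = 20171
Net migration: 0–14 + 230 → 5208; 15–29 + 120 → 10413; 30–44 + 190 → 4573; 45–59 + 70 → 19082; 60+ − 360 → 19811
Population now: 0–14=5208, 15–29=10413, 30–44=4573, 45–59=19082, 60+=19811
After projecting period 2:
Births: 4573 × 0.254 = 1162
15–29: 5208 × 0.971 = 5057
30–44: 10413 × 0.974 = 10142
45–59: 4573 × 0.97 = 4436
60+: 19082 × 0.96 + 19811 × 0.472 = 18319 + 9351 = 27670
Net migration: 0–14 + 230 → 1392; 15–29 + 120 → 5177; 30–44 + 190 → 10332; 45–59 + 70 → 4506; 60+ − 360 → 27310
Population now: 0–14=1392, 15–29=5177, 30–44=10332, 45–59=4506, 60+=27310
After projecting period 3:
Births: 10332 × 0.254 = 2624
15–29: 1392 × 0.971 = 1352
30–44: 5177 × 0.974 = 5042
45–59: 10332 × 0.97 = 10022
60+: 4506 × 0.96 + 27310 × 0.472 = 4326 + 12890 = 17216
Net migration: 0–14 + 230 → 2854; 15–29 + 120 → 1472; 30–44 + 190 → 5232; 45–59 + 70 → 10092; 60+ − 360 → 16856
Population now: 0–14=2854, 15–29=1472, 30–44=5232, 45–59=10092, 60+=16856
Scenario B total after 3 periods: 36506
Difference B − A = 36506 − 33175 = 3331

3331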